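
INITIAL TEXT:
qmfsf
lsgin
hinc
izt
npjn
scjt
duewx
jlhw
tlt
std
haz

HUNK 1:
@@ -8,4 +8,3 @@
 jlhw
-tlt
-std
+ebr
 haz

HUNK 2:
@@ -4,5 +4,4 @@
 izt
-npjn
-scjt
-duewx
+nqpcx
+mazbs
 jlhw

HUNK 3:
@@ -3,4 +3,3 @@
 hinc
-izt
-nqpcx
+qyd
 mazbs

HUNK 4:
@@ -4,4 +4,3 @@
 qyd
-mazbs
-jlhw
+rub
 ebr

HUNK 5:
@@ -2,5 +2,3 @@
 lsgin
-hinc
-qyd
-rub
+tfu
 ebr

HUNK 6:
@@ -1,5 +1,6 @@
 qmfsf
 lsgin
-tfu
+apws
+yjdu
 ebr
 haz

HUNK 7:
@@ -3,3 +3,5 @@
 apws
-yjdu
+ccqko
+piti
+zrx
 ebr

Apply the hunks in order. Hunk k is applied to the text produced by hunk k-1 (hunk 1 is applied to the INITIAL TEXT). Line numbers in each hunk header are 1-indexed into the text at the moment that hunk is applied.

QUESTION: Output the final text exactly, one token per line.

Hunk 1: at line 8 remove [tlt,std] add [ebr] -> 10 lines: qmfsf lsgin hinc izt npjn scjt duewx jlhw ebr haz
Hunk 2: at line 4 remove [npjn,scjt,duewx] add [nqpcx,mazbs] -> 9 lines: qmfsf lsgin hinc izt nqpcx mazbs jlhw ebr haz
Hunk 3: at line 3 remove [izt,nqpcx] add [qyd] -> 8 lines: qmfsf lsgin hinc qyd mazbs jlhw ebr haz
Hunk 4: at line 4 remove [mazbs,jlhw] add [rub] -> 7 lines: qmfsf lsgin hinc qyd rub ebr haz
Hunk 5: at line 2 remove [hinc,qyd,rub] add [tfu] -> 5 lines: qmfsf lsgin tfu ebr haz
Hunk 6: at line 1 remove [tfu] add [apws,yjdu] -> 6 lines: qmfsf lsgin apws yjdu ebr haz
Hunk 7: at line 3 remove [yjdu] add [ccqko,piti,zrx] -> 8 lines: qmfsf lsgin apws ccqko piti zrx ebr haz

Answer: qmfsf
lsgin
apws
ccqko
piti
zrx
ebr
haz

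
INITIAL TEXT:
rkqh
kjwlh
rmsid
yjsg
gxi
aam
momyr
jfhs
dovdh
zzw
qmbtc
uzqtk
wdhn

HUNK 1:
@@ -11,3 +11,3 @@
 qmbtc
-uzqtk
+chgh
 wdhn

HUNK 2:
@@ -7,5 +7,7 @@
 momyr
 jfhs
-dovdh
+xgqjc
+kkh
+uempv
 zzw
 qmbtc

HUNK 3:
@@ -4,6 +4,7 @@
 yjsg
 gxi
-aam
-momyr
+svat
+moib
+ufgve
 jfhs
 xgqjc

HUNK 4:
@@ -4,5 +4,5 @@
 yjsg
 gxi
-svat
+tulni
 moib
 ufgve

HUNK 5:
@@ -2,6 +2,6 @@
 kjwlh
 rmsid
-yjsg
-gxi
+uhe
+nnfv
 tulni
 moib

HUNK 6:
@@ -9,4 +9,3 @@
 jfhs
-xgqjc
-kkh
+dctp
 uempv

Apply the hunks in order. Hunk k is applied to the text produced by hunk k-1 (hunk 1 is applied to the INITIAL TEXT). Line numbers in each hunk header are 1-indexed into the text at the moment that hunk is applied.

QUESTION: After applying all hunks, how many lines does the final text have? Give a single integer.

Answer: 15

Derivation:
Hunk 1: at line 11 remove [uzqtk] add [chgh] -> 13 lines: rkqh kjwlh rmsid yjsg gxi aam momyr jfhs dovdh zzw qmbtc chgh wdhn
Hunk 2: at line 7 remove [dovdh] add [xgqjc,kkh,uempv] -> 15 lines: rkqh kjwlh rmsid yjsg gxi aam momyr jfhs xgqjc kkh uempv zzw qmbtc chgh wdhn
Hunk 3: at line 4 remove [aam,momyr] add [svat,moib,ufgve] -> 16 lines: rkqh kjwlh rmsid yjsg gxi svat moib ufgve jfhs xgqjc kkh uempv zzw qmbtc chgh wdhn
Hunk 4: at line 4 remove [svat] add [tulni] -> 16 lines: rkqh kjwlh rmsid yjsg gxi tulni moib ufgve jfhs xgqjc kkh uempv zzw qmbtc chgh wdhn
Hunk 5: at line 2 remove [yjsg,gxi] add [uhe,nnfv] -> 16 lines: rkqh kjwlh rmsid uhe nnfv tulni moib ufgve jfhs xgqjc kkh uempv zzw qmbtc chgh wdhn
Hunk 6: at line 9 remove [xgqjc,kkh] add [dctp] -> 15 lines: rkqh kjwlh rmsid uhe nnfv tulni moib ufgve jfhs dctp uempv zzw qmbtc chgh wdhn
Final line count: 15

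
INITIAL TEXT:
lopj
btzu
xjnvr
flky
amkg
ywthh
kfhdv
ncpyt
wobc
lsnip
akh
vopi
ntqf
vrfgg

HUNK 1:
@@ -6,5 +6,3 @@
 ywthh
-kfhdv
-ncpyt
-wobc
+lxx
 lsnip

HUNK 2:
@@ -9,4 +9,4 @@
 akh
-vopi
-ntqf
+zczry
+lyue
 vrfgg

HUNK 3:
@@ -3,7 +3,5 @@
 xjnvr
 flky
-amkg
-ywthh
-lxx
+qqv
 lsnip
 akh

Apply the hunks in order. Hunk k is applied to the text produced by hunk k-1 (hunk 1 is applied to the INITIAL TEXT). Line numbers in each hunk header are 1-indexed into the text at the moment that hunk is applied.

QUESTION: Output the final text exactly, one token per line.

Answer: lopj
btzu
xjnvr
flky
qqv
lsnip
akh
zczry
lyue
vrfgg

Derivation:
Hunk 1: at line 6 remove [kfhdv,ncpyt,wobc] add [lxx] -> 12 lines: lopj btzu xjnvr flky amkg ywthh lxx lsnip akh vopi ntqf vrfgg
Hunk 2: at line 9 remove [vopi,ntqf] add [zczry,lyue] -> 12 lines: lopj btzu xjnvr flky amkg ywthh lxx lsnip akh zczry lyue vrfgg
Hunk 3: at line 3 remove [amkg,ywthh,lxx] add [qqv] -> 10 lines: lopj btzu xjnvr flky qqv lsnip akh zczry lyue vrfgg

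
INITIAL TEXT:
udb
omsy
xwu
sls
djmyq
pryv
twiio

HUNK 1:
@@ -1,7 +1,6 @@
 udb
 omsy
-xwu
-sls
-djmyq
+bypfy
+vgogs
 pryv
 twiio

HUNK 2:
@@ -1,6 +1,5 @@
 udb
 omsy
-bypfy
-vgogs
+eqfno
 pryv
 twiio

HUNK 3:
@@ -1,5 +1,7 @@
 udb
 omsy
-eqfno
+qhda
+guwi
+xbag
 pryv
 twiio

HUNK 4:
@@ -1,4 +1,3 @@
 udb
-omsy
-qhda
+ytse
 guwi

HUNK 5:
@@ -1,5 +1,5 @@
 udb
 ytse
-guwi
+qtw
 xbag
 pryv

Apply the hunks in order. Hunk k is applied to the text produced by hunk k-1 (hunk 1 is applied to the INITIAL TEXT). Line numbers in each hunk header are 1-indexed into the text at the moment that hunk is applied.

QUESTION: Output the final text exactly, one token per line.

Hunk 1: at line 1 remove [xwu,sls,djmyq] add [bypfy,vgogs] -> 6 lines: udb omsy bypfy vgogs pryv twiio
Hunk 2: at line 1 remove [bypfy,vgogs] add [eqfno] -> 5 lines: udb omsy eqfno pryv twiio
Hunk 3: at line 1 remove [eqfno] add [qhda,guwi,xbag] -> 7 lines: udb omsy qhda guwi xbag pryv twiio
Hunk 4: at line 1 remove [omsy,qhda] add [ytse] -> 6 lines: udb ytse guwi xbag pryv twiio
Hunk 5: at line 1 remove [guwi] add [qtw] -> 6 lines: udb ytse qtw xbag pryv twiio

Answer: udb
ytse
qtw
xbag
pryv
twiio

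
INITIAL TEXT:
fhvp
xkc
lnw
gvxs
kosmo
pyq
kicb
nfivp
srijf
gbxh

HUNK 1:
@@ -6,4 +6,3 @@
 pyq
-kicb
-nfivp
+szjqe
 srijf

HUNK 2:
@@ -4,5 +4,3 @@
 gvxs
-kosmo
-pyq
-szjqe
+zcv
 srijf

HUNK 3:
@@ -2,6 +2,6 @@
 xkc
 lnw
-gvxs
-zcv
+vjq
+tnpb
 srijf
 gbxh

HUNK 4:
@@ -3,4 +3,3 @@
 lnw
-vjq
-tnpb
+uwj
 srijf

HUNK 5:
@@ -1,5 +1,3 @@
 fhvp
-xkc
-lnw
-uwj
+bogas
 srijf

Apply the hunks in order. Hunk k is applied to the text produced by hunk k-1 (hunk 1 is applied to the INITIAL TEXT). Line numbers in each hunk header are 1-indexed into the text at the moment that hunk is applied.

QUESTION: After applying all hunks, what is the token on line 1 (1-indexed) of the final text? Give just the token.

Hunk 1: at line 6 remove [kicb,nfivp] add [szjqe] -> 9 lines: fhvp xkc lnw gvxs kosmo pyq szjqe srijf gbxh
Hunk 2: at line 4 remove [kosmo,pyq,szjqe] add [zcv] -> 7 lines: fhvp xkc lnw gvxs zcv srijf gbxh
Hunk 3: at line 2 remove [gvxs,zcv] add [vjq,tnpb] -> 7 lines: fhvp xkc lnw vjq tnpb srijf gbxh
Hunk 4: at line 3 remove [vjq,tnpb] add [uwj] -> 6 lines: fhvp xkc lnw uwj srijf gbxh
Hunk 5: at line 1 remove [xkc,lnw,uwj] add [bogas] -> 4 lines: fhvp bogas srijf gbxh
Final line 1: fhvp

Answer: fhvp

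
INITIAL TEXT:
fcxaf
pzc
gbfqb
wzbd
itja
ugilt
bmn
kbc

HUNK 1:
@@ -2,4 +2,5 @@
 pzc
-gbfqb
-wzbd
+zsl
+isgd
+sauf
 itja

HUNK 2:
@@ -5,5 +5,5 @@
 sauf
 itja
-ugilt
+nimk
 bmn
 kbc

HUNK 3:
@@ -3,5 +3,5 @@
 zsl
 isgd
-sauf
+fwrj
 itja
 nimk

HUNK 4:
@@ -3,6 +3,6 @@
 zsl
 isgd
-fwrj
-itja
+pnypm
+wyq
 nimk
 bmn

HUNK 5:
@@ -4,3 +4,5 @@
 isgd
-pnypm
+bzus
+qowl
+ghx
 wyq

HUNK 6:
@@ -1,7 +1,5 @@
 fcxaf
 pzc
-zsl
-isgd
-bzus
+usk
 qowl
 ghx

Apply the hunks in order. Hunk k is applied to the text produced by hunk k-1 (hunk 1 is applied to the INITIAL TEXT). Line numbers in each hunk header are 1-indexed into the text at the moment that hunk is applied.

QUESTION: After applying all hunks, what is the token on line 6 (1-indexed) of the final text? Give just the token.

Answer: wyq

Derivation:
Hunk 1: at line 2 remove [gbfqb,wzbd] add [zsl,isgd,sauf] -> 9 lines: fcxaf pzc zsl isgd sauf itja ugilt bmn kbc
Hunk 2: at line 5 remove [ugilt] add [nimk] -> 9 lines: fcxaf pzc zsl isgd sauf itja nimk bmn kbc
Hunk 3: at line 3 remove [sauf] add [fwrj] -> 9 lines: fcxaf pzc zsl isgd fwrj itja nimk bmn kbc
Hunk 4: at line 3 remove [fwrj,itja] add [pnypm,wyq] -> 9 lines: fcxaf pzc zsl isgd pnypm wyq nimk bmn kbc
Hunk 5: at line 4 remove [pnypm] add [bzus,qowl,ghx] -> 11 lines: fcxaf pzc zsl isgd bzus qowl ghx wyq nimk bmn kbc
Hunk 6: at line 1 remove [zsl,isgd,bzus] add [usk] -> 9 lines: fcxaf pzc usk qowl ghx wyq nimk bmn kbc
Final line 6: wyq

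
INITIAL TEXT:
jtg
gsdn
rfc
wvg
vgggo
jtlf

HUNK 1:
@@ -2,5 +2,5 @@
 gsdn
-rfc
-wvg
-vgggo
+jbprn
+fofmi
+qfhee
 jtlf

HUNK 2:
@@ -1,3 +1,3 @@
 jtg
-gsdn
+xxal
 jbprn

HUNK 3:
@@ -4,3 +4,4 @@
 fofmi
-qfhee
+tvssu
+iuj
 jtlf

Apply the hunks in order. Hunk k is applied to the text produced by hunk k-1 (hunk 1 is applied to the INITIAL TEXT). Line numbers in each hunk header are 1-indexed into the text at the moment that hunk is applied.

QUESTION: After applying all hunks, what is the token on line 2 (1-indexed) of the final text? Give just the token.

Answer: xxal

Derivation:
Hunk 1: at line 2 remove [rfc,wvg,vgggo] add [jbprn,fofmi,qfhee] -> 6 lines: jtg gsdn jbprn fofmi qfhee jtlf
Hunk 2: at line 1 remove [gsdn] add [xxal] -> 6 lines: jtg xxal jbprn fofmi qfhee jtlf
Hunk 3: at line 4 remove [qfhee] add [tvssu,iuj] -> 7 lines: jtg xxal jbprn fofmi tvssu iuj jtlf
Final line 2: xxal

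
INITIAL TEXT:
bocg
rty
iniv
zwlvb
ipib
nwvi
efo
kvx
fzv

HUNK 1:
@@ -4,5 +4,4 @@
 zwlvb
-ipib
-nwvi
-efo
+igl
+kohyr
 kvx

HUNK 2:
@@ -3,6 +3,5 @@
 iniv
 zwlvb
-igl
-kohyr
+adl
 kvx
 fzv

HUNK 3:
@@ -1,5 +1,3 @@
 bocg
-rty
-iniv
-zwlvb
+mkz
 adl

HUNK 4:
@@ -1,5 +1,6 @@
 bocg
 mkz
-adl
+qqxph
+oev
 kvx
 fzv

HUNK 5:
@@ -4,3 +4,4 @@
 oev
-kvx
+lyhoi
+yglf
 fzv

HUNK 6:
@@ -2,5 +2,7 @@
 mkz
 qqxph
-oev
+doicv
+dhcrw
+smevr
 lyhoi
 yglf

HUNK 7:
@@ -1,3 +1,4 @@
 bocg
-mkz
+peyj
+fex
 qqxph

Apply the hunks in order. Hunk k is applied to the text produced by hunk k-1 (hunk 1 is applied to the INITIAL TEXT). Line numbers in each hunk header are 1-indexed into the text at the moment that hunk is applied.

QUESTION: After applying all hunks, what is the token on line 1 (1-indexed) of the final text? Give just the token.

Answer: bocg

Derivation:
Hunk 1: at line 4 remove [ipib,nwvi,efo] add [igl,kohyr] -> 8 lines: bocg rty iniv zwlvb igl kohyr kvx fzv
Hunk 2: at line 3 remove [igl,kohyr] add [adl] -> 7 lines: bocg rty iniv zwlvb adl kvx fzv
Hunk 3: at line 1 remove [rty,iniv,zwlvb] add [mkz] -> 5 lines: bocg mkz adl kvx fzv
Hunk 4: at line 1 remove [adl] add [qqxph,oev] -> 6 lines: bocg mkz qqxph oev kvx fzv
Hunk 5: at line 4 remove [kvx] add [lyhoi,yglf] -> 7 lines: bocg mkz qqxph oev lyhoi yglf fzv
Hunk 6: at line 2 remove [oev] add [doicv,dhcrw,smevr] -> 9 lines: bocg mkz qqxph doicv dhcrw smevr lyhoi yglf fzv
Hunk 7: at line 1 remove [mkz] add [peyj,fex] -> 10 lines: bocg peyj fex qqxph doicv dhcrw smevr lyhoi yglf fzv
Final line 1: bocg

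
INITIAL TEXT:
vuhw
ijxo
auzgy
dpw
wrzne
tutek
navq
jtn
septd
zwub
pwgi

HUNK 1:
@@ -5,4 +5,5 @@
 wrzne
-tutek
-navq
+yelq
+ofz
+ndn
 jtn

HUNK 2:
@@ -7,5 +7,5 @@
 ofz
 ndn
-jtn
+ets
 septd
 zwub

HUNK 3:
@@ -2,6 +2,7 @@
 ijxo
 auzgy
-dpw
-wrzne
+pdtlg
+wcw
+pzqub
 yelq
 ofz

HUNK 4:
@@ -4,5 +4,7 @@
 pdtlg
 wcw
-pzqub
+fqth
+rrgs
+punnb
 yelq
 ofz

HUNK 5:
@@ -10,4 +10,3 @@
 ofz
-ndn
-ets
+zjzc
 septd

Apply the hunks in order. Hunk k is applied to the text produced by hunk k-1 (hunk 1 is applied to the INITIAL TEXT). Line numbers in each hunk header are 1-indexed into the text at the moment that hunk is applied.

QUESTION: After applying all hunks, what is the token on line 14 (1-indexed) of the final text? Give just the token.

Hunk 1: at line 5 remove [tutek,navq] add [yelq,ofz,ndn] -> 12 lines: vuhw ijxo auzgy dpw wrzne yelq ofz ndn jtn septd zwub pwgi
Hunk 2: at line 7 remove [jtn] add [ets] -> 12 lines: vuhw ijxo auzgy dpw wrzne yelq ofz ndn ets septd zwub pwgi
Hunk 3: at line 2 remove [dpw,wrzne] add [pdtlg,wcw,pzqub] -> 13 lines: vuhw ijxo auzgy pdtlg wcw pzqub yelq ofz ndn ets septd zwub pwgi
Hunk 4: at line 4 remove [pzqub] add [fqth,rrgs,punnb] -> 15 lines: vuhw ijxo auzgy pdtlg wcw fqth rrgs punnb yelq ofz ndn ets septd zwub pwgi
Hunk 5: at line 10 remove [ndn,ets] add [zjzc] -> 14 lines: vuhw ijxo auzgy pdtlg wcw fqth rrgs punnb yelq ofz zjzc septd zwub pwgi
Final line 14: pwgi

Answer: pwgi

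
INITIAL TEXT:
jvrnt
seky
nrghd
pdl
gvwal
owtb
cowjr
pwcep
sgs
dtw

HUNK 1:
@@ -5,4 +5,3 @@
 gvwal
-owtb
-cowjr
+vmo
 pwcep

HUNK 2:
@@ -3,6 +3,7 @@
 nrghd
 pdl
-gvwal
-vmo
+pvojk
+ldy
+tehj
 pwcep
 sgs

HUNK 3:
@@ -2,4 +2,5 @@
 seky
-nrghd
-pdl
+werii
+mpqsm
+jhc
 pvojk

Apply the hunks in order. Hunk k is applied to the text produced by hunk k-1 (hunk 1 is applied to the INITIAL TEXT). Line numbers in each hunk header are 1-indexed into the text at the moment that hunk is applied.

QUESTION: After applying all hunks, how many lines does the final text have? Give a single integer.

Answer: 11

Derivation:
Hunk 1: at line 5 remove [owtb,cowjr] add [vmo] -> 9 lines: jvrnt seky nrghd pdl gvwal vmo pwcep sgs dtw
Hunk 2: at line 3 remove [gvwal,vmo] add [pvojk,ldy,tehj] -> 10 lines: jvrnt seky nrghd pdl pvojk ldy tehj pwcep sgs dtw
Hunk 3: at line 2 remove [nrghd,pdl] add [werii,mpqsm,jhc] -> 11 lines: jvrnt seky werii mpqsm jhc pvojk ldy tehj pwcep sgs dtw
Final line count: 11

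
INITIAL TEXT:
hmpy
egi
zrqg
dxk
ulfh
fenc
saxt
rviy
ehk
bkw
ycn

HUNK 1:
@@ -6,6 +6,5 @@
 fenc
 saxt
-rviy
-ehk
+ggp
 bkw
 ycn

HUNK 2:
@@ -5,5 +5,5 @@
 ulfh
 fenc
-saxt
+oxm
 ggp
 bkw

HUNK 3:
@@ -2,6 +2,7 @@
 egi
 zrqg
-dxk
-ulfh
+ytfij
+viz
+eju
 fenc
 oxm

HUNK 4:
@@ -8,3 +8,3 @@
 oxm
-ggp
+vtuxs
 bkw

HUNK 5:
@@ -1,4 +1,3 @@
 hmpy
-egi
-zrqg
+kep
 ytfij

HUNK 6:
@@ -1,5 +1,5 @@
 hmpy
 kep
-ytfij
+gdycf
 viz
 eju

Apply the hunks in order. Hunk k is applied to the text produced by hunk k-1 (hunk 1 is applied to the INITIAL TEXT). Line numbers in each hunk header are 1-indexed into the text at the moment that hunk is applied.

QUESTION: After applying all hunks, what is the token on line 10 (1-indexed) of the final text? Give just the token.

Hunk 1: at line 6 remove [rviy,ehk] add [ggp] -> 10 lines: hmpy egi zrqg dxk ulfh fenc saxt ggp bkw ycn
Hunk 2: at line 5 remove [saxt] add [oxm] -> 10 lines: hmpy egi zrqg dxk ulfh fenc oxm ggp bkw ycn
Hunk 3: at line 2 remove [dxk,ulfh] add [ytfij,viz,eju] -> 11 lines: hmpy egi zrqg ytfij viz eju fenc oxm ggp bkw ycn
Hunk 4: at line 8 remove [ggp] add [vtuxs] -> 11 lines: hmpy egi zrqg ytfij viz eju fenc oxm vtuxs bkw ycn
Hunk 5: at line 1 remove [egi,zrqg] add [kep] -> 10 lines: hmpy kep ytfij viz eju fenc oxm vtuxs bkw ycn
Hunk 6: at line 1 remove [ytfij] add [gdycf] -> 10 lines: hmpy kep gdycf viz eju fenc oxm vtuxs bkw ycn
Final line 10: ycn

Answer: ycn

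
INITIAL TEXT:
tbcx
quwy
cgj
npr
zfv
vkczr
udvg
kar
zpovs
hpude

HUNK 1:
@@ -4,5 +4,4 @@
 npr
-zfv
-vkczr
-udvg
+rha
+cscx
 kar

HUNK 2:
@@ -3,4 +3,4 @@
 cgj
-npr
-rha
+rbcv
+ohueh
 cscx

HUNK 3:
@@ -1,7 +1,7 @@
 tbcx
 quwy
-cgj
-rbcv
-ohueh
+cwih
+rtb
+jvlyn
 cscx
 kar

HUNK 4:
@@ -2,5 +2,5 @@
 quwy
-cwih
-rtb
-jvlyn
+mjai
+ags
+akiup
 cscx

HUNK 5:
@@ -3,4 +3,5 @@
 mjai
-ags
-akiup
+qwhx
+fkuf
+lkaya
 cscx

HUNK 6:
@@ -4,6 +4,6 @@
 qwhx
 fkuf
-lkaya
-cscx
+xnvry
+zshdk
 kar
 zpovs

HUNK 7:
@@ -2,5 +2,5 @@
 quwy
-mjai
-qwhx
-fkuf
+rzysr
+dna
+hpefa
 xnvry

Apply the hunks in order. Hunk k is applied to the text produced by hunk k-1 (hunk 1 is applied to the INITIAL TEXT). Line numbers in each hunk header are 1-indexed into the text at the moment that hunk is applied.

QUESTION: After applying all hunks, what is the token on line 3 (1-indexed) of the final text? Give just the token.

Answer: rzysr

Derivation:
Hunk 1: at line 4 remove [zfv,vkczr,udvg] add [rha,cscx] -> 9 lines: tbcx quwy cgj npr rha cscx kar zpovs hpude
Hunk 2: at line 3 remove [npr,rha] add [rbcv,ohueh] -> 9 lines: tbcx quwy cgj rbcv ohueh cscx kar zpovs hpude
Hunk 3: at line 1 remove [cgj,rbcv,ohueh] add [cwih,rtb,jvlyn] -> 9 lines: tbcx quwy cwih rtb jvlyn cscx kar zpovs hpude
Hunk 4: at line 2 remove [cwih,rtb,jvlyn] add [mjai,ags,akiup] -> 9 lines: tbcx quwy mjai ags akiup cscx kar zpovs hpude
Hunk 5: at line 3 remove [ags,akiup] add [qwhx,fkuf,lkaya] -> 10 lines: tbcx quwy mjai qwhx fkuf lkaya cscx kar zpovs hpude
Hunk 6: at line 4 remove [lkaya,cscx] add [xnvry,zshdk] -> 10 lines: tbcx quwy mjai qwhx fkuf xnvry zshdk kar zpovs hpude
Hunk 7: at line 2 remove [mjai,qwhx,fkuf] add [rzysr,dna,hpefa] -> 10 lines: tbcx quwy rzysr dna hpefa xnvry zshdk kar zpovs hpude
Final line 3: rzysr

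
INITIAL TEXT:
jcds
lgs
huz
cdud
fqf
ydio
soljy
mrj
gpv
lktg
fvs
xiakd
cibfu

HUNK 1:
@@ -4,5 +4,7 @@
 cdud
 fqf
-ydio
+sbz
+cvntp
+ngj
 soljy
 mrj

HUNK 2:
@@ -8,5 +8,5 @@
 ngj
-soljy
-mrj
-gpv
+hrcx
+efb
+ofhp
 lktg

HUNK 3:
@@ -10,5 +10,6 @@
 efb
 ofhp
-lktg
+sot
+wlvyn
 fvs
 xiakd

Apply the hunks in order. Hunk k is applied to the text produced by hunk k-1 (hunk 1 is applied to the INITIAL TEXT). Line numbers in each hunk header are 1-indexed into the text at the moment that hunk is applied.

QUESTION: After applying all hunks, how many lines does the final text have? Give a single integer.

Hunk 1: at line 4 remove [ydio] add [sbz,cvntp,ngj] -> 15 lines: jcds lgs huz cdud fqf sbz cvntp ngj soljy mrj gpv lktg fvs xiakd cibfu
Hunk 2: at line 8 remove [soljy,mrj,gpv] add [hrcx,efb,ofhp] -> 15 lines: jcds lgs huz cdud fqf sbz cvntp ngj hrcx efb ofhp lktg fvs xiakd cibfu
Hunk 3: at line 10 remove [lktg] add [sot,wlvyn] -> 16 lines: jcds lgs huz cdud fqf sbz cvntp ngj hrcx efb ofhp sot wlvyn fvs xiakd cibfu
Final line count: 16

Answer: 16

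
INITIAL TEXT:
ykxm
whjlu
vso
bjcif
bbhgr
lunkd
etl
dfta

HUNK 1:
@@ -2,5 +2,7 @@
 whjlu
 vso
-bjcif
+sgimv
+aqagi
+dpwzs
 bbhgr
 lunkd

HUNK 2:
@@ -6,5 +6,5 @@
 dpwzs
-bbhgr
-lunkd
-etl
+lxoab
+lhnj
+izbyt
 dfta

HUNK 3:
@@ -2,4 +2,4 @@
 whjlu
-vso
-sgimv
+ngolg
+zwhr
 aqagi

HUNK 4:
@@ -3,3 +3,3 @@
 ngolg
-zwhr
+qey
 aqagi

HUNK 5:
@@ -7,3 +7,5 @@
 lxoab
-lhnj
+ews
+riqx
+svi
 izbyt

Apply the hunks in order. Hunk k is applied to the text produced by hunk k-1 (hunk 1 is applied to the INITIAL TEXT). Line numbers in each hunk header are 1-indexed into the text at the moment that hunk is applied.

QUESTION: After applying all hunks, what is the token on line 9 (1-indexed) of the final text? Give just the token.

Answer: riqx

Derivation:
Hunk 1: at line 2 remove [bjcif] add [sgimv,aqagi,dpwzs] -> 10 lines: ykxm whjlu vso sgimv aqagi dpwzs bbhgr lunkd etl dfta
Hunk 2: at line 6 remove [bbhgr,lunkd,etl] add [lxoab,lhnj,izbyt] -> 10 lines: ykxm whjlu vso sgimv aqagi dpwzs lxoab lhnj izbyt dfta
Hunk 3: at line 2 remove [vso,sgimv] add [ngolg,zwhr] -> 10 lines: ykxm whjlu ngolg zwhr aqagi dpwzs lxoab lhnj izbyt dfta
Hunk 4: at line 3 remove [zwhr] add [qey] -> 10 lines: ykxm whjlu ngolg qey aqagi dpwzs lxoab lhnj izbyt dfta
Hunk 5: at line 7 remove [lhnj] add [ews,riqx,svi] -> 12 lines: ykxm whjlu ngolg qey aqagi dpwzs lxoab ews riqx svi izbyt dfta
Final line 9: riqx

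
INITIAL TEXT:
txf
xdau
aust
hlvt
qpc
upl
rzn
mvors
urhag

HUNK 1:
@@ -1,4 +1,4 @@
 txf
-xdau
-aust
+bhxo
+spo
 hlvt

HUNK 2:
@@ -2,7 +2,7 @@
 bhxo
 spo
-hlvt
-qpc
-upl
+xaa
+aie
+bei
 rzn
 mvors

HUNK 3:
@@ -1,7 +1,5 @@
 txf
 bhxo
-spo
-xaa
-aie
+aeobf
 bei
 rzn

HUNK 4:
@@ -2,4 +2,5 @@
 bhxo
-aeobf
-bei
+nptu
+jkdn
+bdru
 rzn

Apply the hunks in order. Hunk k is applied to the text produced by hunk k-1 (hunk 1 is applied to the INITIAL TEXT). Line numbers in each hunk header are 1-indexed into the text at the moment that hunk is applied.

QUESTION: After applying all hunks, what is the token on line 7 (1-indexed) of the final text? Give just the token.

Answer: mvors

Derivation:
Hunk 1: at line 1 remove [xdau,aust] add [bhxo,spo] -> 9 lines: txf bhxo spo hlvt qpc upl rzn mvors urhag
Hunk 2: at line 2 remove [hlvt,qpc,upl] add [xaa,aie,bei] -> 9 lines: txf bhxo spo xaa aie bei rzn mvors urhag
Hunk 3: at line 1 remove [spo,xaa,aie] add [aeobf] -> 7 lines: txf bhxo aeobf bei rzn mvors urhag
Hunk 4: at line 2 remove [aeobf,bei] add [nptu,jkdn,bdru] -> 8 lines: txf bhxo nptu jkdn bdru rzn mvors urhag
Final line 7: mvors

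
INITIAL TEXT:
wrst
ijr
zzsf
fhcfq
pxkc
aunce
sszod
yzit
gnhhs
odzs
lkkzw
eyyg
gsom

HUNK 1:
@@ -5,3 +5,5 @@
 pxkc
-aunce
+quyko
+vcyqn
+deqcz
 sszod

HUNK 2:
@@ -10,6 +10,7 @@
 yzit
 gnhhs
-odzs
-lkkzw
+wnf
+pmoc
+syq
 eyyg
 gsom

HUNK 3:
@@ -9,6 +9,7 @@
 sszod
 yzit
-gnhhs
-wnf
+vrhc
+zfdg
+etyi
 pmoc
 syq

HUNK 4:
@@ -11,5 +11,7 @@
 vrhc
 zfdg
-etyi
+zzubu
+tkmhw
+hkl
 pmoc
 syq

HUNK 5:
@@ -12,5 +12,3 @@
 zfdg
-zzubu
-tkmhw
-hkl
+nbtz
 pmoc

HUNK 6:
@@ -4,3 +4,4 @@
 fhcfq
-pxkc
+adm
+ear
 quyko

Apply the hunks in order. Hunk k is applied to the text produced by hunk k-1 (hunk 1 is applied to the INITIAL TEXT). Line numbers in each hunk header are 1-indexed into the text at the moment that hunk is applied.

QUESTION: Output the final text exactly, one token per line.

Hunk 1: at line 5 remove [aunce] add [quyko,vcyqn,deqcz] -> 15 lines: wrst ijr zzsf fhcfq pxkc quyko vcyqn deqcz sszod yzit gnhhs odzs lkkzw eyyg gsom
Hunk 2: at line 10 remove [odzs,lkkzw] add [wnf,pmoc,syq] -> 16 lines: wrst ijr zzsf fhcfq pxkc quyko vcyqn deqcz sszod yzit gnhhs wnf pmoc syq eyyg gsom
Hunk 3: at line 9 remove [gnhhs,wnf] add [vrhc,zfdg,etyi] -> 17 lines: wrst ijr zzsf fhcfq pxkc quyko vcyqn deqcz sszod yzit vrhc zfdg etyi pmoc syq eyyg gsom
Hunk 4: at line 11 remove [etyi] add [zzubu,tkmhw,hkl] -> 19 lines: wrst ijr zzsf fhcfq pxkc quyko vcyqn deqcz sszod yzit vrhc zfdg zzubu tkmhw hkl pmoc syq eyyg gsom
Hunk 5: at line 12 remove [zzubu,tkmhw,hkl] add [nbtz] -> 17 lines: wrst ijr zzsf fhcfq pxkc quyko vcyqn deqcz sszod yzit vrhc zfdg nbtz pmoc syq eyyg gsom
Hunk 6: at line 4 remove [pxkc] add [adm,ear] -> 18 lines: wrst ijr zzsf fhcfq adm ear quyko vcyqn deqcz sszod yzit vrhc zfdg nbtz pmoc syq eyyg gsom

Answer: wrst
ijr
zzsf
fhcfq
adm
ear
quyko
vcyqn
deqcz
sszod
yzit
vrhc
zfdg
nbtz
pmoc
syq
eyyg
gsom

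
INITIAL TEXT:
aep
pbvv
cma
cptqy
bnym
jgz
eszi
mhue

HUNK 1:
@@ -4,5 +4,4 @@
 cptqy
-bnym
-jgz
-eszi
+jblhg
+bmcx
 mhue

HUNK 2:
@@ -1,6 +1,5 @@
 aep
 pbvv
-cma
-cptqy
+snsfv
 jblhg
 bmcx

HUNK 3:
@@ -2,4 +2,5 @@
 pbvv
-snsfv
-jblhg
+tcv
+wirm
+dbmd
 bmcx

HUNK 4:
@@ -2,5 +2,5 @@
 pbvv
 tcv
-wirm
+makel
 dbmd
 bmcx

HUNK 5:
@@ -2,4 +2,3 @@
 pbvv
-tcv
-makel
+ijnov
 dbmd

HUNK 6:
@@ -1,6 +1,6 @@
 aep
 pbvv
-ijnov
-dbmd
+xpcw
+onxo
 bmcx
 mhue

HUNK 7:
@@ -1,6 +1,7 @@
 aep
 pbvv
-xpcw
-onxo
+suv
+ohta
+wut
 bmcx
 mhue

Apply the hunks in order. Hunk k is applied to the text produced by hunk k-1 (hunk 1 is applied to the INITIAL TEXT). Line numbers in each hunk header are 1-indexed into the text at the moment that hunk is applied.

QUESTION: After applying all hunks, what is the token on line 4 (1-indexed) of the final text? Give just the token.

Hunk 1: at line 4 remove [bnym,jgz,eszi] add [jblhg,bmcx] -> 7 lines: aep pbvv cma cptqy jblhg bmcx mhue
Hunk 2: at line 1 remove [cma,cptqy] add [snsfv] -> 6 lines: aep pbvv snsfv jblhg bmcx mhue
Hunk 3: at line 2 remove [snsfv,jblhg] add [tcv,wirm,dbmd] -> 7 lines: aep pbvv tcv wirm dbmd bmcx mhue
Hunk 4: at line 2 remove [wirm] add [makel] -> 7 lines: aep pbvv tcv makel dbmd bmcx mhue
Hunk 5: at line 2 remove [tcv,makel] add [ijnov] -> 6 lines: aep pbvv ijnov dbmd bmcx mhue
Hunk 6: at line 1 remove [ijnov,dbmd] add [xpcw,onxo] -> 6 lines: aep pbvv xpcw onxo bmcx mhue
Hunk 7: at line 1 remove [xpcw,onxo] add [suv,ohta,wut] -> 7 lines: aep pbvv suv ohta wut bmcx mhue
Final line 4: ohta

Answer: ohta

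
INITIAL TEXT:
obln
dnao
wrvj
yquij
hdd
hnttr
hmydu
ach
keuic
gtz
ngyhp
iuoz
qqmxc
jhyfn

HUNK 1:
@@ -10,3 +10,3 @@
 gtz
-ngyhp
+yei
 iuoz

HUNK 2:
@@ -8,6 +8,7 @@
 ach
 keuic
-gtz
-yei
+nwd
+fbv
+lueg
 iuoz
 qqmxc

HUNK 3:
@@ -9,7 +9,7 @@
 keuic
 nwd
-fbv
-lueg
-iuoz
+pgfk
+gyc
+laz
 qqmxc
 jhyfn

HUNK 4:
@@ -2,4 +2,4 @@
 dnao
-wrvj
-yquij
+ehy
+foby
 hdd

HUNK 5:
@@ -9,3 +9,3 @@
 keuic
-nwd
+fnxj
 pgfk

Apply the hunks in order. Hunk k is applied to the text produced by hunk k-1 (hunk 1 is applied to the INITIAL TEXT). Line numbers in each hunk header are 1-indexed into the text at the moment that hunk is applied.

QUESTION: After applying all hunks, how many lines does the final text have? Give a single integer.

Hunk 1: at line 10 remove [ngyhp] add [yei] -> 14 lines: obln dnao wrvj yquij hdd hnttr hmydu ach keuic gtz yei iuoz qqmxc jhyfn
Hunk 2: at line 8 remove [gtz,yei] add [nwd,fbv,lueg] -> 15 lines: obln dnao wrvj yquij hdd hnttr hmydu ach keuic nwd fbv lueg iuoz qqmxc jhyfn
Hunk 3: at line 9 remove [fbv,lueg,iuoz] add [pgfk,gyc,laz] -> 15 lines: obln dnao wrvj yquij hdd hnttr hmydu ach keuic nwd pgfk gyc laz qqmxc jhyfn
Hunk 4: at line 2 remove [wrvj,yquij] add [ehy,foby] -> 15 lines: obln dnao ehy foby hdd hnttr hmydu ach keuic nwd pgfk gyc laz qqmxc jhyfn
Hunk 5: at line 9 remove [nwd] add [fnxj] -> 15 lines: obln dnao ehy foby hdd hnttr hmydu ach keuic fnxj pgfk gyc laz qqmxc jhyfn
Final line count: 15

Answer: 15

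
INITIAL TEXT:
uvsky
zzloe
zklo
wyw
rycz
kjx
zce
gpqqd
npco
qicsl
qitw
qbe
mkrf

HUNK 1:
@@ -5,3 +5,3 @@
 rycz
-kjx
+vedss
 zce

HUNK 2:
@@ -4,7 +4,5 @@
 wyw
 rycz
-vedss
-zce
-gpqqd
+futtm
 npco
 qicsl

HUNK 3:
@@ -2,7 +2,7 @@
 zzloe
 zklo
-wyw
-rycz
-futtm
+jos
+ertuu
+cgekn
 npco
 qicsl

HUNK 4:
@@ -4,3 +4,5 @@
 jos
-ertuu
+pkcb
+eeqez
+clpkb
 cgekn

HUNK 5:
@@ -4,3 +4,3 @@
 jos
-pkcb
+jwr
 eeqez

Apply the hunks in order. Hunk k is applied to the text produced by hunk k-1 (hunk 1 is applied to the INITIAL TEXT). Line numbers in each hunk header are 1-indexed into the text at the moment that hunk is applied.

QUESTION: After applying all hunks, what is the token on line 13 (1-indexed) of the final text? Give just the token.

Answer: mkrf

Derivation:
Hunk 1: at line 5 remove [kjx] add [vedss] -> 13 lines: uvsky zzloe zklo wyw rycz vedss zce gpqqd npco qicsl qitw qbe mkrf
Hunk 2: at line 4 remove [vedss,zce,gpqqd] add [futtm] -> 11 lines: uvsky zzloe zklo wyw rycz futtm npco qicsl qitw qbe mkrf
Hunk 3: at line 2 remove [wyw,rycz,futtm] add [jos,ertuu,cgekn] -> 11 lines: uvsky zzloe zklo jos ertuu cgekn npco qicsl qitw qbe mkrf
Hunk 4: at line 4 remove [ertuu] add [pkcb,eeqez,clpkb] -> 13 lines: uvsky zzloe zklo jos pkcb eeqez clpkb cgekn npco qicsl qitw qbe mkrf
Hunk 5: at line 4 remove [pkcb] add [jwr] -> 13 lines: uvsky zzloe zklo jos jwr eeqez clpkb cgekn npco qicsl qitw qbe mkrf
Final line 13: mkrf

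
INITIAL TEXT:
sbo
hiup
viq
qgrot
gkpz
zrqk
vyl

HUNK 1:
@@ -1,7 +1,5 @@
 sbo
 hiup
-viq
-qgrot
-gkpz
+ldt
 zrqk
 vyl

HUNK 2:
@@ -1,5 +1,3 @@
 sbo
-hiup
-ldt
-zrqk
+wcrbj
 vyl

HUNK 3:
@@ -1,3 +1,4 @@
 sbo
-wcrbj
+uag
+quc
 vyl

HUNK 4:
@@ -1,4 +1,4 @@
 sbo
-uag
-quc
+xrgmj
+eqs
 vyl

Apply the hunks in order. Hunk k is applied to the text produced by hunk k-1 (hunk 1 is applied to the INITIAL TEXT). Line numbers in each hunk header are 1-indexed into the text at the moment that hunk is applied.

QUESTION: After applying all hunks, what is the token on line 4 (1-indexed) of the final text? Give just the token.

Hunk 1: at line 1 remove [viq,qgrot,gkpz] add [ldt] -> 5 lines: sbo hiup ldt zrqk vyl
Hunk 2: at line 1 remove [hiup,ldt,zrqk] add [wcrbj] -> 3 lines: sbo wcrbj vyl
Hunk 3: at line 1 remove [wcrbj] add [uag,quc] -> 4 lines: sbo uag quc vyl
Hunk 4: at line 1 remove [uag,quc] add [xrgmj,eqs] -> 4 lines: sbo xrgmj eqs vyl
Final line 4: vyl

Answer: vyl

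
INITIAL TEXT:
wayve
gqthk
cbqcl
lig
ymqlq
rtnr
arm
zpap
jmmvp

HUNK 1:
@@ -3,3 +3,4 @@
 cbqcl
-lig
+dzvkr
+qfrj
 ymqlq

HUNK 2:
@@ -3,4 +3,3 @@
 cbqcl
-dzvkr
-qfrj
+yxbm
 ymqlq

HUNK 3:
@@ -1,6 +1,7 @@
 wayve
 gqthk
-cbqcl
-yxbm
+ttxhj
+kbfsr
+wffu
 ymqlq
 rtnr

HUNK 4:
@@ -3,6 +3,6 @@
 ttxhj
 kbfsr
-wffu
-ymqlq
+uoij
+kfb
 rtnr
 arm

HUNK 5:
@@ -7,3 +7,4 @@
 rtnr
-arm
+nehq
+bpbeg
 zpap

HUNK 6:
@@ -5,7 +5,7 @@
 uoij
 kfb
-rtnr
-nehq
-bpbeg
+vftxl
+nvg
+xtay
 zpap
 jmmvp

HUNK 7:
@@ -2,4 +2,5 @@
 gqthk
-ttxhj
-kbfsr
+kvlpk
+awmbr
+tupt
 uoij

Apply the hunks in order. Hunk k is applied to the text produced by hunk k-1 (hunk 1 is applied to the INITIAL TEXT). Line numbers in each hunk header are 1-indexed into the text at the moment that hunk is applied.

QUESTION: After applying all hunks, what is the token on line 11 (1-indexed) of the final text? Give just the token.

Hunk 1: at line 3 remove [lig] add [dzvkr,qfrj] -> 10 lines: wayve gqthk cbqcl dzvkr qfrj ymqlq rtnr arm zpap jmmvp
Hunk 2: at line 3 remove [dzvkr,qfrj] add [yxbm] -> 9 lines: wayve gqthk cbqcl yxbm ymqlq rtnr arm zpap jmmvp
Hunk 3: at line 1 remove [cbqcl,yxbm] add [ttxhj,kbfsr,wffu] -> 10 lines: wayve gqthk ttxhj kbfsr wffu ymqlq rtnr arm zpap jmmvp
Hunk 4: at line 3 remove [wffu,ymqlq] add [uoij,kfb] -> 10 lines: wayve gqthk ttxhj kbfsr uoij kfb rtnr arm zpap jmmvp
Hunk 5: at line 7 remove [arm] add [nehq,bpbeg] -> 11 lines: wayve gqthk ttxhj kbfsr uoij kfb rtnr nehq bpbeg zpap jmmvp
Hunk 6: at line 5 remove [rtnr,nehq,bpbeg] add [vftxl,nvg,xtay] -> 11 lines: wayve gqthk ttxhj kbfsr uoij kfb vftxl nvg xtay zpap jmmvp
Hunk 7: at line 2 remove [ttxhj,kbfsr] add [kvlpk,awmbr,tupt] -> 12 lines: wayve gqthk kvlpk awmbr tupt uoij kfb vftxl nvg xtay zpap jmmvp
Final line 11: zpap

Answer: zpap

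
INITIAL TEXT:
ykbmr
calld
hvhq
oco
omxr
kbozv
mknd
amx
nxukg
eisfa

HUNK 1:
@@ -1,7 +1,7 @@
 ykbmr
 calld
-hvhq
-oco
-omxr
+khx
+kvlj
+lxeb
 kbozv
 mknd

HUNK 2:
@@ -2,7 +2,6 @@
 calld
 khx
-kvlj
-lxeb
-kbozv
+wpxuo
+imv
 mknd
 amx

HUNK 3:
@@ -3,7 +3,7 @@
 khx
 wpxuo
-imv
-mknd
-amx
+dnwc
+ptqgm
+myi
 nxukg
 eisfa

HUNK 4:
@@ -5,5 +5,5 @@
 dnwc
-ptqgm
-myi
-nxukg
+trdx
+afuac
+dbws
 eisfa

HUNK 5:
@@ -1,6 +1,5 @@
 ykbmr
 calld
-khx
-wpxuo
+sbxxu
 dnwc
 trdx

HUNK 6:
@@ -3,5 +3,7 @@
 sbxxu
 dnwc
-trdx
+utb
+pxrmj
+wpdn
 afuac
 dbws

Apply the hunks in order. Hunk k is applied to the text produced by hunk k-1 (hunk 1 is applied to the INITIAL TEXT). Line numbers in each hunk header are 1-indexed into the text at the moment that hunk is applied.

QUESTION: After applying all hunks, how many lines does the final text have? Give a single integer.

Hunk 1: at line 1 remove [hvhq,oco,omxr] add [khx,kvlj,lxeb] -> 10 lines: ykbmr calld khx kvlj lxeb kbozv mknd amx nxukg eisfa
Hunk 2: at line 2 remove [kvlj,lxeb,kbozv] add [wpxuo,imv] -> 9 lines: ykbmr calld khx wpxuo imv mknd amx nxukg eisfa
Hunk 3: at line 3 remove [imv,mknd,amx] add [dnwc,ptqgm,myi] -> 9 lines: ykbmr calld khx wpxuo dnwc ptqgm myi nxukg eisfa
Hunk 4: at line 5 remove [ptqgm,myi,nxukg] add [trdx,afuac,dbws] -> 9 lines: ykbmr calld khx wpxuo dnwc trdx afuac dbws eisfa
Hunk 5: at line 1 remove [khx,wpxuo] add [sbxxu] -> 8 lines: ykbmr calld sbxxu dnwc trdx afuac dbws eisfa
Hunk 6: at line 3 remove [trdx] add [utb,pxrmj,wpdn] -> 10 lines: ykbmr calld sbxxu dnwc utb pxrmj wpdn afuac dbws eisfa
Final line count: 10

Answer: 10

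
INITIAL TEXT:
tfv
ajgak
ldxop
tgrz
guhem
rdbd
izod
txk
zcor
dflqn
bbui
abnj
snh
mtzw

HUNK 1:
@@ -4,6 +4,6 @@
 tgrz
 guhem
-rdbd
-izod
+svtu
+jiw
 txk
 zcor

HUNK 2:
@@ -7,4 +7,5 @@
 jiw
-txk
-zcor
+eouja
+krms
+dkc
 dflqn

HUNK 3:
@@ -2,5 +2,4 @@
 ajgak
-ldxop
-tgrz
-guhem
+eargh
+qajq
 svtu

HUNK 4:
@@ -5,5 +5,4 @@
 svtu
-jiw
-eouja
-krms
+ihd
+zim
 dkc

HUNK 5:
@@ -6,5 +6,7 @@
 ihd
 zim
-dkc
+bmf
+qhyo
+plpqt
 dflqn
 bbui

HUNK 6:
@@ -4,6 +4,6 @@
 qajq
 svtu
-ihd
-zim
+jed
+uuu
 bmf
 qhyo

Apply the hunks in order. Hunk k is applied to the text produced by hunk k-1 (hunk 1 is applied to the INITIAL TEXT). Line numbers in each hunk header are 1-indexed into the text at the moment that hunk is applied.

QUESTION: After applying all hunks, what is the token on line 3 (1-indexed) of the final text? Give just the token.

Answer: eargh

Derivation:
Hunk 1: at line 4 remove [rdbd,izod] add [svtu,jiw] -> 14 lines: tfv ajgak ldxop tgrz guhem svtu jiw txk zcor dflqn bbui abnj snh mtzw
Hunk 2: at line 7 remove [txk,zcor] add [eouja,krms,dkc] -> 15 lines: tfv ajgak ldxop tgrz guhem svtu jiw eouja krms dkc dflqn bbui abnj snh mtzw
Hunk 3: at line 2 remove [ldxop,tgrz,guhem] add [eargh,qajq] -> 14 lines: tfv ajgak eargh qajq svtu jiw eouja krms dkc dflqn bbui abnj snh mtzw
Hunk 4: at line 5 remove [jiw,eouja,krms] add [ihd,zim] -> 13 lines: tfv ajgak eargh qajq svtu ihd zim dkc dflqn bbui abnj snh mtzw
Hunk 5: at line 6 remove [dkc] add [bmf,qhyo,plpqt] -> 15 lines: tfv ajgak eargh qajq svtu ihd zim bmf qhyo plpqt dflqn bbui abnj snh mtzw
Hunk 6: at line 4 remove [ihd,zim] add [jed,uuu] -> 15 lines: tfv ajgak eargh qajq svtu jed uuu bmf qhyo plpqt dflqn bbui abnj snh mtzw
Final line 3: eargh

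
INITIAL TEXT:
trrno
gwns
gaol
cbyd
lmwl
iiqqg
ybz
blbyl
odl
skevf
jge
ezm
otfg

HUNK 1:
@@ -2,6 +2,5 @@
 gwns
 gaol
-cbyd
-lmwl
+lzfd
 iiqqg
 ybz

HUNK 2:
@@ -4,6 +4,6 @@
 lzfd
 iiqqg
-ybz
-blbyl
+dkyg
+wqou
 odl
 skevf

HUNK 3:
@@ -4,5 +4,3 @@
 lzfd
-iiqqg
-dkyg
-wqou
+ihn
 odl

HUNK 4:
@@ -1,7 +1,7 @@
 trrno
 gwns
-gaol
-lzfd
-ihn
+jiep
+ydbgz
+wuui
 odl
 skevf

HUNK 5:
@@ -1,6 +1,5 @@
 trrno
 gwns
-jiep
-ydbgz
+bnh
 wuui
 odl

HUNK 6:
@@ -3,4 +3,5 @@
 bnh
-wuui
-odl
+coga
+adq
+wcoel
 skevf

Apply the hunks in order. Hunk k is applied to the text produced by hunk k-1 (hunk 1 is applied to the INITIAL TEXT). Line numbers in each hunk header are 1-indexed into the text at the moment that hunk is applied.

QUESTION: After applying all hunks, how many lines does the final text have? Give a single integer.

Answer: 10

Derivation:
Hunk 1: at line 2 remove [cbyd,lmwl] add [lzfd] -> 12 lines: trrno gwns gaol lzfd iiqqg ybz blbyl odl skevf jge ezm otfg
Hunk 2: at line 4 remove [ybz,blbyl] add [dkyg,wqou] -> 12 lines: trrno gwns gaol lzfd iiqqg dkyg wqou odl skevf jge ezm otfg
Hunk 3: at line 4 remove [iiqqg,dkyg,wqou] add [ihn] -> 10 lines: trrno gwns gaol lzfd ihn odl skevf jge ezm otfg
Hunk 4: at line 1 remove [gaol,lzfd,ihn] add [jiep,ydbgz,wuui] -> 10 lines: trrno gwns jiep ydbgz wuui odl skevf jge ezm otfg
Hunk 5: at line 1 remove [jiep,ydbgz] add [bnh] -> 9 lines: trrno gwns bnh wuui odl skevf jge ezm otfg
Hunk 6: at line 3 remove [wuui,odl] add [coga,adq,wcoel] -> 10 lines: trrno gwns bnh coga adq wcoel skevf jge ezm otfg
Final line count: 10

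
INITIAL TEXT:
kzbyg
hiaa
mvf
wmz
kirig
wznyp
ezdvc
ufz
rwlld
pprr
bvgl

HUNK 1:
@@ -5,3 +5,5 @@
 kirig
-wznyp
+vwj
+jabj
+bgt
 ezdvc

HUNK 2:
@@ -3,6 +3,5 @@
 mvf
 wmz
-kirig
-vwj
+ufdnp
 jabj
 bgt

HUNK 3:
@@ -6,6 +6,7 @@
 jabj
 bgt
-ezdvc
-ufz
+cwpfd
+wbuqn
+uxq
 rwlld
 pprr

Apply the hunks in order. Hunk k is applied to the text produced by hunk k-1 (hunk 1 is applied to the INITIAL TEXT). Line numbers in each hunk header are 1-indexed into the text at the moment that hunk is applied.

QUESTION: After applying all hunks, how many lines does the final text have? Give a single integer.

Hunk 1: at line 5 remove [wznyp] add [vwj,jabj,bgt] -> 13 lines: kzbyg hiaa mvf wmz kirig vwj jabj bgt ezdvc ufz rwlld pprr bvgl
Hunk 2: at line 3 remove [kirig,vwj] add [ufdnp] -> 12 lines: kzbyg hiaa mvf wmz ufdnp jabj bgt ezdvc ufz rwlld pprr bvgl
Hunk 3: at line 6 remove [ezdvc,ufz] add [cwpfd,wbuqn,uxq] -> 13 lines: kzbyg hiaa mvf wmz ufdnp jabj bgt cwpfd wbuqn uxq rwlld pprr bvgl
Final line count: 13

Answer: 13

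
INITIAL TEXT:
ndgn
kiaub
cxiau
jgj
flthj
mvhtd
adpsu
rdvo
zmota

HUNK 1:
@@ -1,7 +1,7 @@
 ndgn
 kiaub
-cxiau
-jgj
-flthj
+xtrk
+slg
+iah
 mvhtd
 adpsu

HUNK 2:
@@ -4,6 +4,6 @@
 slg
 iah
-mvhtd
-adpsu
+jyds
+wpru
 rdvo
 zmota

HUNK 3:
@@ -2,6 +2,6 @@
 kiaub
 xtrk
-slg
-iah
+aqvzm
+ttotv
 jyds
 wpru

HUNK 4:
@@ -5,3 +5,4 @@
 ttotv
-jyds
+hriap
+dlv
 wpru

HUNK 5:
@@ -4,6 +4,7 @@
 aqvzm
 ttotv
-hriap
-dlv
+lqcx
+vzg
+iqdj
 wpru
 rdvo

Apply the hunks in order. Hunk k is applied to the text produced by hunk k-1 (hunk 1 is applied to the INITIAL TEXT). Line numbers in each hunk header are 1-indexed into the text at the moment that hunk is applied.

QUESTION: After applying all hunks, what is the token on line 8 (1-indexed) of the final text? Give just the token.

Answer: iqdj

Derivation:
Hunk 1: at line 1 remove [cxiau,jgj,flthj] add [xtrk,slg,iah] -> 9 lines: ndgn kiaub xtrk slg iah mvhtd adpsu rdvo zmota
Hunk 2: at line 4 remove [mvhtd,adpsu] add [jyds,wpru] -> 9 lines: ndgn kiaub xtrk slg iah jyds wpru rdvo zmota
Hunk 3: at line 2 remove [slg,iah] add [aqvzm,ttotv] -> 9 lines: ndgn kiaub xtrk aqvzm ttotv jyds wpru rdvo zmota
Hunk 4: at line 5 remove [jyds] add [hriap,dlv] -> 10 lines: ndgn kiaub xtrk aqvzm ttotv hriap dlv wpru rdvo zmota
Hunk 5: at line 4 remove [hriap,dlv] add [lqcx,vzg,iqdj] -> 11 lines: ndgn kiaub xtrk aqvzm ttotv lqcx vzg iqdj wpru rdvo zmota
Final line 8: iqdj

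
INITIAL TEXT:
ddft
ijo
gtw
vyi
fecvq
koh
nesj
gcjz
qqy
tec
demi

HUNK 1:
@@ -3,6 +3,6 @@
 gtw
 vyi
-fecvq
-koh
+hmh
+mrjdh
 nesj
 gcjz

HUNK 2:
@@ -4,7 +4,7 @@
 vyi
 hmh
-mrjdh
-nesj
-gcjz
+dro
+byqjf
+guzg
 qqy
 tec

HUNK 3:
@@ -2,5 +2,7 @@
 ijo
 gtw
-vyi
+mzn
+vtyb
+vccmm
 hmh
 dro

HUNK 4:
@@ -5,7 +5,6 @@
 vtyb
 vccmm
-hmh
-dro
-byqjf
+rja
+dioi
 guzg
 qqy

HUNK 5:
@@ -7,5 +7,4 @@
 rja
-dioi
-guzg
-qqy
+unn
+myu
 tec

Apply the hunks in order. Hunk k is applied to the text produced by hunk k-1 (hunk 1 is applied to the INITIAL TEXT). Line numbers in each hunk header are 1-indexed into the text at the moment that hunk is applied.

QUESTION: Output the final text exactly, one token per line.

Answer: ddft
ijo
gtw
mzn
vtyb
vccmm
rja
unn
myu
tec
demi

Derivation:
Hunk 1: at line 3 remove [fecvq,koh] add [hmh,mrjdh] -> 11 lines: ddft ijo gtw vyi hmh mrjdh nesj gcjz qqy tec demi
Hunk 2: at line 4 remove [mrjdh,nesj,gcjz] add [dro,byqjf,guzg] -> 11 lines: ddft ijo gtw vyi hmh dro byqjf guzg qqy tec demi
Hunk 3: at line 2 remove [vyi] add [mzn,vtyb,vccmm] -> 13 lines: ddft ijo gtw mzn vtyb vccmm hmh dro byqjf guzg qqy tec demi
Hunk 4: at line 5 remove [hmh,dro,byqjf] add [rja,dioi] -> 12 lines: ddft ijo gtw mzn vtyb vccmm rja dioi guzg qqy tec demi
Hunk 5: at line 7 remove [dioi,guzg,qqy] add [unn,myu] -> 11 lines: ddft ijo gtw mzn vtyb vccmm rja unn myu tec demi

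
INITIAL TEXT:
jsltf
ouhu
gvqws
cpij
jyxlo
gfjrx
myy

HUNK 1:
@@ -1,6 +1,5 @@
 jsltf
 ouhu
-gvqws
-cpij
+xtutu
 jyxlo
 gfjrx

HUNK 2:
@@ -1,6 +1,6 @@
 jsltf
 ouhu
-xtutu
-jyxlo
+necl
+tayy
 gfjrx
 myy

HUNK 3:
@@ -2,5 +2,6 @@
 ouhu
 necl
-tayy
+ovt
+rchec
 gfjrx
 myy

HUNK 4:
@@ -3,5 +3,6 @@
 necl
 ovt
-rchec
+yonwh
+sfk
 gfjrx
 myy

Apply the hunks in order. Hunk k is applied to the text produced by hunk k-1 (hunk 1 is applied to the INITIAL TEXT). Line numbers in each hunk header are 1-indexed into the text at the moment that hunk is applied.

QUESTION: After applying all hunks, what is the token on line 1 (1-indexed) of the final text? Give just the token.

Hunk 1: at line 1 remove [gvqws,cpij] add [xtutu] -> 6 lines: jsltf ouhu xtutu jyxlo gfjrx myy
Hunk 2: at line 1 remove [xtutu,jyxlo] add [necl,tayy] -> 6 lines: jsltf ouhu necl tayy gfjrx myy
Hunk 3: at line 2 remove [tayy] add [ovt,rchec] -> 7 lines: jsltf ouhu necl ovt rchec gfjrx myy
Hunk 4: at line 3 remove [rchec] add [yonwh,sfk] -> 8 lines: jsltf ouhu necl ovt yonwh sfk gfjrx myy
Final line 1: jsltf

Answer: jsltf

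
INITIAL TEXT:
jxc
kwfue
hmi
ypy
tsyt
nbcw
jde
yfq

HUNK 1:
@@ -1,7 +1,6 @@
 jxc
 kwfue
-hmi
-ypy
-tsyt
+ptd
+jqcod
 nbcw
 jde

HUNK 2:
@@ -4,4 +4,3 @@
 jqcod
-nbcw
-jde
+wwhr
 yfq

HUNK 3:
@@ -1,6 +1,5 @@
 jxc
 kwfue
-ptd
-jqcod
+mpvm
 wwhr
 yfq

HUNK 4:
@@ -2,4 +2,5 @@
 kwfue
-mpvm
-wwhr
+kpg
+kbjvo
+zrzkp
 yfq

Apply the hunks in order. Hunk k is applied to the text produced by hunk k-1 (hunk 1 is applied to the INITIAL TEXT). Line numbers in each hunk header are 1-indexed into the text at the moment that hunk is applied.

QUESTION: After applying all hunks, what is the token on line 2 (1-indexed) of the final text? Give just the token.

Answer: kwfue

Derivation:
Hunk 1: at line 1 remove [hmi,ypy,tsyt] add [ptd,jqcod] -> 7 lines: jxc kwfue ptd jqcod nbcw jde yfq
Hunk 2: at line 4 remove [nbcw,jde] add [wwhr] -> 6 lines: jxc kwfue ptd jqcod wwhr yfq
Hunk 3: at line 1 remove [ptd,jqcod] add [mpvm] -> 5 lines: jxc kwfue mpvm wwhr yfq
Hunk 4: at line 2 remove [mpvm,wwhr] add [kpg,kbjvo,zrzkp] -> 6 lines: jxc kwfue kpg kbjvo zrzkp yfq
Final line 2: kwfue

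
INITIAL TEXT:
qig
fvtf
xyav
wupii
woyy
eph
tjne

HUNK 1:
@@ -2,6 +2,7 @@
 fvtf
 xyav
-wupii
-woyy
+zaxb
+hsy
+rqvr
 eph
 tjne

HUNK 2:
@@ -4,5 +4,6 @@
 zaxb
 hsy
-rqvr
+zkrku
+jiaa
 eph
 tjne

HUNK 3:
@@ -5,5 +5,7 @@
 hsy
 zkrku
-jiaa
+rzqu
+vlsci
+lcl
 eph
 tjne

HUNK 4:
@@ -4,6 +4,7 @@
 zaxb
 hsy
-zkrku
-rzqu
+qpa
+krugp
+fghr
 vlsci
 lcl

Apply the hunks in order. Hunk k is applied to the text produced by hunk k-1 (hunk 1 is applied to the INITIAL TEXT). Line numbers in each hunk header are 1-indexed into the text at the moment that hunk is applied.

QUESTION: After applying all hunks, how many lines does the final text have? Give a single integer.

Hunk 1: at line 2 remove [wupii,woyy] add [zaxb,hsy,rqvr] -> 8 lines: qig fvtf xyav zaxb hsy rqvr eph tjne
Hunk 2: at line 4 remove [rqvr] add [zkrku,jiaa] -> 9 lines: qig fvtf xyav zaxb hsy zkrku jiaa eph tjne
Hunk 3: at line 5 remove [jiaa] add [rzqu,vlsci,lcl] -> 11 lines: qig fvtf xyav zaxb hsy zkrku rzqu vlsci lcl eph tjne
Hunk 4: at line 4 remove [zkrku,rzqu] add [qpa,krugp,fghr] -> 12 lines: qig fvtf xyav zaxb hsy qpa krugp fghr vlsci lcl eph tjne
Final line count: 12

Answer: 12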